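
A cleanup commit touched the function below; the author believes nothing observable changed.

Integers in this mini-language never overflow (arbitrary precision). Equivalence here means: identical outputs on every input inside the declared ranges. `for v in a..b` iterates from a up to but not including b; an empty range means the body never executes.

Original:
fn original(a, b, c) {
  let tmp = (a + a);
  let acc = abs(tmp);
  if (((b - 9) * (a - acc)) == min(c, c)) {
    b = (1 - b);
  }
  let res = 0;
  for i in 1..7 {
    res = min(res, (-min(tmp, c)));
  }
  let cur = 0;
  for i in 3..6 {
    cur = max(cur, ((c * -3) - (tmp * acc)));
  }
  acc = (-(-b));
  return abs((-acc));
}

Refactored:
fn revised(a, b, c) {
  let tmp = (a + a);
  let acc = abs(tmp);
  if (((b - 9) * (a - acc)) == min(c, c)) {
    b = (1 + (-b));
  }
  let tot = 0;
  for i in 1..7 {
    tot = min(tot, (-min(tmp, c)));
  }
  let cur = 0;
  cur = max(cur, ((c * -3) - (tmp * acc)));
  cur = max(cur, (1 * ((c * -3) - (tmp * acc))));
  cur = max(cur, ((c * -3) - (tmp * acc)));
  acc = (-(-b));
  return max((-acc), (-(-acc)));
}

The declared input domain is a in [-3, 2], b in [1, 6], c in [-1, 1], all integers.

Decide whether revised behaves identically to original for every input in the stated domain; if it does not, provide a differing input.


Although min/max/abs usage differs; constant usage differs; loop structure differs; arithmetic usage differs; local variable names differ; statement counts differ, 108/108 inputs agree.
verdict: equivalent


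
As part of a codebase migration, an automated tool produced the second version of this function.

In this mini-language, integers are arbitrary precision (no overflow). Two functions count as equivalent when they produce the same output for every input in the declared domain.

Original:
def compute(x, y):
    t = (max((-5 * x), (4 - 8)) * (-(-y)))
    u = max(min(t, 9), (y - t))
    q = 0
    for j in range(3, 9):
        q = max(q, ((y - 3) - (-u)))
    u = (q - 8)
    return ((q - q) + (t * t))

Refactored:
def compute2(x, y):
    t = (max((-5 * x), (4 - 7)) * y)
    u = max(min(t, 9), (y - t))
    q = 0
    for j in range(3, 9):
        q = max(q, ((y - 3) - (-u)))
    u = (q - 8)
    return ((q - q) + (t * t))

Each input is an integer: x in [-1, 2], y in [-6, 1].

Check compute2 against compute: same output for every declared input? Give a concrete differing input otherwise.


Not equivalent: x=1, y=-6 separates them (576 vs 324).
compute: t becomes 24; next u becomes 9; next q becomes 0; next at j=3:; next q becomes 0; next at j=4:; next q becomes 0; next at j=5:; next q becomes 0; next at j=6:; next q becomes 0; next at j=7:; next q becomes 0; next at j=8:; next q becomes 0; next u becomes -8; next final value 576
compute2: t becomes 18; next u becomes 9; next q becomes 0; next at j=3:; next q becomes 0; next at j=4:; next q becomes 0; next at j=5:; next q becomes 0; next at j=6:; next q becomes 0; next at j=7:; next q becomes 0; next at j=8:; next q becomes 0; next u becomes -8; next final value 324
verdict: not equivalent; witness: x=1, y=-6


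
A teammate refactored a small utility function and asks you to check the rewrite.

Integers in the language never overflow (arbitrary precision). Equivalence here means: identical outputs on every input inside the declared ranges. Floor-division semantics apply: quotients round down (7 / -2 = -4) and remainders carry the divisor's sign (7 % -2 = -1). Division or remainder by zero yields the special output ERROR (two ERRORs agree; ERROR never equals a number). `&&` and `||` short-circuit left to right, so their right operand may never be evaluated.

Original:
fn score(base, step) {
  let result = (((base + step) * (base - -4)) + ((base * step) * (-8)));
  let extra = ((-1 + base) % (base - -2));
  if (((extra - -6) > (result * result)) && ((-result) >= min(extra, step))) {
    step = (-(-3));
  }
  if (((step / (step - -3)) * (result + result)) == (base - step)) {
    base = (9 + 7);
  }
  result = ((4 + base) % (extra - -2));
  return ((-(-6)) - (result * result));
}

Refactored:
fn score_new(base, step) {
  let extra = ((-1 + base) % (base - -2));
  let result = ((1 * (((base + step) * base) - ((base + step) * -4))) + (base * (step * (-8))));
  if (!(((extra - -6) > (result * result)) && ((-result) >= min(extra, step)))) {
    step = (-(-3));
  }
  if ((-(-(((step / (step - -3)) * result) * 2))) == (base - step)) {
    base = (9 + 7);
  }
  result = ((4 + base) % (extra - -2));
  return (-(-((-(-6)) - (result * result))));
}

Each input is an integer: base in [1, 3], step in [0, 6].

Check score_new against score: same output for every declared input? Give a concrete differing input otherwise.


Take base=1, step=1.
score: result=2, then extra=0, then (((extra - -6) > (result * result)) && ((-result) >= min(extra, step))) is false, then (((step / (step - -3)) * (result + result)) == (base - step)) is true, then base=16, then result=0, then returns 6
score_new: extra=0, then result=2, then (!(((extra - -6) > (result * result)) && ((-result) >= min(extra, step)))) is true, then step=3, then ((-(-(((step / (step - -3)) * result) * 2))) == (base - step)) is false, then result=1, then returns 5
6 vs 5 — the two versions disagree here.
verdict: not equivalent; witness: base=1, step=1


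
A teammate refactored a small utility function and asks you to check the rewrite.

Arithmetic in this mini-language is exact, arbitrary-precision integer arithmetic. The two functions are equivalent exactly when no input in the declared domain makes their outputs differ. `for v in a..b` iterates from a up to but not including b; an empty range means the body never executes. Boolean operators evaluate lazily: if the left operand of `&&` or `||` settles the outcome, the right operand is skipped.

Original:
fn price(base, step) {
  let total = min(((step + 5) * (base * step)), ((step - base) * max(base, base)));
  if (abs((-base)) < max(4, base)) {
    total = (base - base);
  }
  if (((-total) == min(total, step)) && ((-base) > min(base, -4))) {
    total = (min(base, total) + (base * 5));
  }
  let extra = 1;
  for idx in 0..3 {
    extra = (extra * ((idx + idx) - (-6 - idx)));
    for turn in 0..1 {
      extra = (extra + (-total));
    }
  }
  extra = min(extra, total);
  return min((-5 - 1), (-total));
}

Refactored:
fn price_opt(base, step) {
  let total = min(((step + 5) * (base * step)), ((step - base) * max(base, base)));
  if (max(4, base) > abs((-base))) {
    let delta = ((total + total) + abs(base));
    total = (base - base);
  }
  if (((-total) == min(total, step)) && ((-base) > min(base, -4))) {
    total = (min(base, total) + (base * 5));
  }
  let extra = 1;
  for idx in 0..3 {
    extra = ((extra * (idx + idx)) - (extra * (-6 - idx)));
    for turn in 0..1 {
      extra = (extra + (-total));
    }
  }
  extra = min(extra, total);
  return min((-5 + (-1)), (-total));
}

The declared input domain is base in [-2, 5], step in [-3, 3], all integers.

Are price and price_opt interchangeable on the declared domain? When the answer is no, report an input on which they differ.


Reading the diff, among the changes: comparison usage differs, and local variable names differ, and min/max/abs usage differs, and arithmetic usage differs, and statement counts differ.
One worked example (base=5, step=-1) — price: total = -30; (abs((-base)) < max(4, base)) -> false; (((-total) == min(total, step)) && ((-base) > min(base, -4))) -> false; extra = 1; [idx=0]; extra = 6; [turn=0]; extra = 36; [idx=1]; extra = 324; [turn=0]; extra = 354; [idx=2]; extra = 4248; [turn=0]; extra = 4278; extra = -30; return -6; price_opt: total = -30; (max(4, base) > abs((-base))) -> false; (((-total) == min(total, step)) && ((-base) > min(base, -4))) -> false; extra = 1; [idx=0]; extra = 6; [turn=0]; extra = 36; [idx=1]; extra = 324; [turn=0]; extra = 354; [idx=2]; extra = 4248; [turn=0]; extra = 4278; extra = -30; return -6; agreement on -6.
Every one of the 56 inputs gives matching results.
verdict: equivalent


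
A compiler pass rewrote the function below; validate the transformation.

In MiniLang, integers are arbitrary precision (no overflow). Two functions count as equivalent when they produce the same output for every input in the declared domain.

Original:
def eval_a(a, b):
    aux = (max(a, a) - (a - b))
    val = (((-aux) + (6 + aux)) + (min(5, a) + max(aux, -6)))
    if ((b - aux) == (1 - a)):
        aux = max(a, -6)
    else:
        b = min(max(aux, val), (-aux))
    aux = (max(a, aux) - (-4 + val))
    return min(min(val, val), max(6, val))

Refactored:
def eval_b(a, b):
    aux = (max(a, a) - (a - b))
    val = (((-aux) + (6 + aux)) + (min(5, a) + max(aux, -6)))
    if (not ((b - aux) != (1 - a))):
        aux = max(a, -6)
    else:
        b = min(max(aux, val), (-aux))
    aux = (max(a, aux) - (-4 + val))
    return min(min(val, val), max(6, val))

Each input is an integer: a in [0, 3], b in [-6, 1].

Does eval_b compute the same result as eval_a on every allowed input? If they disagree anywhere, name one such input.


Side by side, the visible changes include: comparison usage differs; boolean connective usage differs.
Spot check at a=0, b=-4 — eval_a: aux=-4, then val=2, then ((b - aux) == (1 - a)) is false, then b=2, then aux=2, then returns 2. eval_b: aux=-4, then val=2, then (not ((b - aux) != (1 - a))) is false, then b=2, then aux=2, then returns 2. Both give 2.
Checked all 32 inputs in the declared domain: the outputs agree on every one.
verdict: equivalent


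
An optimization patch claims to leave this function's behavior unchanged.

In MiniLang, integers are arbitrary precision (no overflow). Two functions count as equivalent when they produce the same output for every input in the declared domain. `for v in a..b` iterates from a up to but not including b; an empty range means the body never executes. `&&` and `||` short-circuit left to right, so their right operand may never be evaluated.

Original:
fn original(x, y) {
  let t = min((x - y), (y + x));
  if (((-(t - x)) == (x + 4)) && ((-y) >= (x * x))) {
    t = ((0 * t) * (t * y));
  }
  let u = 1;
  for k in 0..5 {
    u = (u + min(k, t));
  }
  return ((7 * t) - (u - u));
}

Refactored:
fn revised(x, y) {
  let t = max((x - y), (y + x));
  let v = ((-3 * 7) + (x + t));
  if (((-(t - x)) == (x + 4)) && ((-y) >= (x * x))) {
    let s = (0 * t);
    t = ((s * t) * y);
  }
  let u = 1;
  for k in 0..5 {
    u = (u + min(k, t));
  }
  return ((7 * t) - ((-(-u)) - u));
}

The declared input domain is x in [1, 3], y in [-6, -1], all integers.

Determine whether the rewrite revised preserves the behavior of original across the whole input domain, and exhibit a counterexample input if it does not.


There is a counterexample at x=1, y=-6: -35 on one side, 49 on the other.
original: t=-5, then (((-(t - x)) == (x + 4)) && ((-y) >= (x * x))) is false, then u=1, then (k=0), then u=-4, then (k=1), then u=-9, then (k=2), then u=-14, then (k=3), then u=-19, then (k=4), then u=-24, then returns -35
revised: t=7, then v=-13, then (((-(t - x)) == (x + 4)) && ((-y) >= (x * x))) is false, then u=1, then (k=0), then u=1, then (k=1), then u=2, then (k=2), then u=4, then (k=3), then u=7, then (k=4), then u=11, then returns 49
verdict: not equivalent; witness: x=1, y=-6


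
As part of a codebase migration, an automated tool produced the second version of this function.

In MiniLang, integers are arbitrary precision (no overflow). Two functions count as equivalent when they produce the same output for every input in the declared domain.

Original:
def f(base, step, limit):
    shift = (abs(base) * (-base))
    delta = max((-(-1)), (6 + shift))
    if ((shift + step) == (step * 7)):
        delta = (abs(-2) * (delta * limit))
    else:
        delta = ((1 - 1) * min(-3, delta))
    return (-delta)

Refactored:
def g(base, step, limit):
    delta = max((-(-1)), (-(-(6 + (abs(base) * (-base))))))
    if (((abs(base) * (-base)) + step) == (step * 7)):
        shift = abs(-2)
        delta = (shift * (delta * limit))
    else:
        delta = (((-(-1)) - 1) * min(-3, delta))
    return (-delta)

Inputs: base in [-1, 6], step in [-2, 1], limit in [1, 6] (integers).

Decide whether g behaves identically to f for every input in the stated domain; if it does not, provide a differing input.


Side by side, the visible changes include: min/max/abs usage differs, plus arithmetic usage differs.
Tracing base=4, step=-2, limit=5: f: shift := -16 | delta := 1 | ((shift + step) == (step * 7)): false | delta := 0 | result 0 | g: delta := 1 | (((abs(base) * (-base)) + step) == (step * 7)): false | delta := 0 | result 0 — matching result 0.
An exhaustive pass over the 192 declared inputs shows identical outputs.
verdict: equivalent


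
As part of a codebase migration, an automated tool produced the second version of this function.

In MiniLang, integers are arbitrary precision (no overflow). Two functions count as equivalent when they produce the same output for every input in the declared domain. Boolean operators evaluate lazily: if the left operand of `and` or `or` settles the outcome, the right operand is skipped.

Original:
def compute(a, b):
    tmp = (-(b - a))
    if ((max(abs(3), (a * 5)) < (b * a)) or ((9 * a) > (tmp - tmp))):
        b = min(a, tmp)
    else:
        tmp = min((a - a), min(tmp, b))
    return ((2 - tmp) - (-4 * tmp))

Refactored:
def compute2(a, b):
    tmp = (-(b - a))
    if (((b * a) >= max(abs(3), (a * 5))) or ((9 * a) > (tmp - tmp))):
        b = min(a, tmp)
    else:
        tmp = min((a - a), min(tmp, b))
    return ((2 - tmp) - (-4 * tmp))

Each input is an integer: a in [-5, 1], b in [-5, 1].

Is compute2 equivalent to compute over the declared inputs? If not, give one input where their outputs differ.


Evaluate both at a=-1, b=-3.
compute: tmp := 2 | ((max(abs(3), (a * 5)) < (b * a)) or ((9 * a) > (tmp - tmp))): false | tmp := -3 | result -7
compute2: tmp := 2 | (((b * a) >= max(abs(3), (a * 5))) or ((9 * a) > (tmp - tmp))): true | b := -1 | result 8
-7 != 8, so the rewrite changes behavior.
verdict: not equivalent; witness: a=-1, b=-3


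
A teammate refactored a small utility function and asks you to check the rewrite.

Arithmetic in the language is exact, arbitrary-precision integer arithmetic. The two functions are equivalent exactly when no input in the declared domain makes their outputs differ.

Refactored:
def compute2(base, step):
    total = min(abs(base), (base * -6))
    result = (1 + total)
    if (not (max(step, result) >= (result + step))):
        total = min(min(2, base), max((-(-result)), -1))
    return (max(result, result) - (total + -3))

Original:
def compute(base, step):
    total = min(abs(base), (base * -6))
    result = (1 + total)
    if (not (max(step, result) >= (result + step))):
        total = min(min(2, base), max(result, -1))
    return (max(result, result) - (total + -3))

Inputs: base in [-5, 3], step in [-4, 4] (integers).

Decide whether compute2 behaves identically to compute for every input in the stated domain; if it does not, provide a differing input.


Changes here: same computation, different form; the full 81-point sweep finds no disagreement.
verdict: equivalent


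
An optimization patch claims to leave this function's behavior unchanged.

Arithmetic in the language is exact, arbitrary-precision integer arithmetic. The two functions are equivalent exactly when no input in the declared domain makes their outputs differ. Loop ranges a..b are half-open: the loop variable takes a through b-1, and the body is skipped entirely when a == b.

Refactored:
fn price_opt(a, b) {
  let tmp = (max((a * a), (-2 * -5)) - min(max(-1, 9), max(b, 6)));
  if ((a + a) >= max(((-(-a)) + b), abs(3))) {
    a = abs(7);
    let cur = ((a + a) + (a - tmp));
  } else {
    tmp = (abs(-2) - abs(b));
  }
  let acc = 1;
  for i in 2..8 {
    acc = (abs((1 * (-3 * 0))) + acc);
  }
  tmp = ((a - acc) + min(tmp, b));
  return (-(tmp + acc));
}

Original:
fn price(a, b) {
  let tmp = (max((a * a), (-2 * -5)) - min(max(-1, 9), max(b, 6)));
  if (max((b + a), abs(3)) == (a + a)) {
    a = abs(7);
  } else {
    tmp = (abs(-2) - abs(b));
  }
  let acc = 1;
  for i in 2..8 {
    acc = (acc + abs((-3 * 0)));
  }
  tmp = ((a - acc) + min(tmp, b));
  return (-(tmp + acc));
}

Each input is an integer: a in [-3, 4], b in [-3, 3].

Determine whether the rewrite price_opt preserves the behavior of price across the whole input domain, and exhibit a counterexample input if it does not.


Try a=2, b=-3.
price: tmp=4, then (max((b + a), abs(3)) == (a + a)) is false, then tmp=-1, then acc=1, then (i=2), then acc=1, then (i=3), then acc=1, then (i=4), then acc=1, then (i=5), then acc=1, then (i=6), then acc=1, then (i=7), then acc=1, then tmp=-2, then returns 1
price_opt: tmp=4, then ((a + a) >= max(((-(-a)) + b), abs(3))) is true, then a=7, then cur=17, then acc=1, then (i=2), then acc=1, then (i=3), then acc=1, then (i=4), then acc=1, then (i=5), then acc=1, then (i=6), then acc=1, then (i=7), then acc=1, then tmp=3, then returns -4
1 against -4: the behavior changed.
verdict: not equivalent; witness: a=2, b=-3


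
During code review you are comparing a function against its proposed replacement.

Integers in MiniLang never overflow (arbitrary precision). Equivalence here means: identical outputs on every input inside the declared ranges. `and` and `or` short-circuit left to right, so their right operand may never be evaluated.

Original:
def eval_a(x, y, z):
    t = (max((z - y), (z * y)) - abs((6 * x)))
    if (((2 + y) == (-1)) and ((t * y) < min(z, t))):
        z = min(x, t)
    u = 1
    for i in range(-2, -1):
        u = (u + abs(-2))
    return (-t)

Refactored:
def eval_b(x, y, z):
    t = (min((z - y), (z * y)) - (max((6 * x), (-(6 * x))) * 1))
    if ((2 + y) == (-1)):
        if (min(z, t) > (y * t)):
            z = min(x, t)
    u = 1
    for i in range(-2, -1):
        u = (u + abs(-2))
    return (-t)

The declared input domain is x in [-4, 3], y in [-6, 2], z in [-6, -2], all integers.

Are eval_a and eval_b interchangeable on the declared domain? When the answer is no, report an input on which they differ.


There is a counterexample at x=-4, y=-6, z=-6: -12 on one side, 24 on the other.
eval_a: t := 12 | (((2 + y) == (-1)) and ((t * y) < min(z, t))): false | u := 1 | iter i=-2: | u := 3 | result -12
eval_b: t := -24 | ((2 + y) == (-1)): false | u := 1 | iter i=-2: | u := 3 | result 24
verdict: not equivalent; witness: x=-4, y=-6, z=-6


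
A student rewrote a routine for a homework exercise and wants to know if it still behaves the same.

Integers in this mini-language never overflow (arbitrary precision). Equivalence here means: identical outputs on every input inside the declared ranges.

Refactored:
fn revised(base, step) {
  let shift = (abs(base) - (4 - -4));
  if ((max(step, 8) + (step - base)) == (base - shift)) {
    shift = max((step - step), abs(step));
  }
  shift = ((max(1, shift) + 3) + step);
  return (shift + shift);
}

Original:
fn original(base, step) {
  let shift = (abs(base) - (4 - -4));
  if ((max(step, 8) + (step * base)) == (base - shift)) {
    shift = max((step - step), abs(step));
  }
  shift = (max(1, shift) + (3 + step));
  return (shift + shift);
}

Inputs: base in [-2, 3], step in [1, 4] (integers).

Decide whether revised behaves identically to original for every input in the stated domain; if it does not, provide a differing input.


There is a counterexample at base=-2, step=2: 14 on one side, 12 on the other.
original: shift=-6, then ((max(step, 8) + (step * base)) == (base - shift)) is true, then shift=2, then shift=7, then returns 14
revised: shift=-6, then ((max(step, 8) + (step - base)) == (base - shift)) is false, then shift=6, then returns 12
verdict: not equivalent; witness: base=-2, step=2


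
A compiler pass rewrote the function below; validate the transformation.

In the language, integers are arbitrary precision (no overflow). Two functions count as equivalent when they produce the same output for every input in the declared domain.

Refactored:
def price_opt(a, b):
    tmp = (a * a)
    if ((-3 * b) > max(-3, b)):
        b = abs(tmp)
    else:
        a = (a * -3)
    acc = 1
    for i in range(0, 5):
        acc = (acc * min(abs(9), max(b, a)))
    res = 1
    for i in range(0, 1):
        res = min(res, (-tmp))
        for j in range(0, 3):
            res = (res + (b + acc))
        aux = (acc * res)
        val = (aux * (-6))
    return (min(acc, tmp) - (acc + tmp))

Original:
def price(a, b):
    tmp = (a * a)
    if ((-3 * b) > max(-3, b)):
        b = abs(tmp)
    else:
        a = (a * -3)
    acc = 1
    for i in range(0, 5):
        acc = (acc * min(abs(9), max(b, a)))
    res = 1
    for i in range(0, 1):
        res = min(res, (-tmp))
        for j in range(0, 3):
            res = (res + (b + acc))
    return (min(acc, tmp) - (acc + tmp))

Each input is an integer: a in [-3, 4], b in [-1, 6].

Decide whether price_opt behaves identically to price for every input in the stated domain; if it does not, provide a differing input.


The two versions differ — the changes include statement counts differ; arithmetic usage differs; constant usage differs; local variable names differ.
Spot check at a=3, b=-1 — price: tmp = 9; ((-3 * b) > max(-3, b)) -> true; b = 9; acc = 1; [i=0]; acc = 9; [i=1]; acc = 81; [i=2]; acc = 729; [i=3]; acc = 6561; [i=4]; acc = 59049; res = 1; [i=0]; res = -9; [j=0]; res = 59049; [j=1]; res = 118107; [j=2]; res = 177165; return -59049. price_opt: tmp = 9; ((-3 * b) > max(-3, b)) -> true; b = 9; acc = 1; [i=0]; acc = 9; [i=1]; acc = 81; [i=2]; acc = 729; [i=3]; acc = 6561; [i=4]; acc = 59049; res = 1; [i=0]; res = -9; [j=0]; res = 59049; [j=1]; res = 118107; [j=2]; res = 177165; aux = 10461416085; val = -62768496510; return -59049. Both give -59049.
Sweeping the whole domain (64 inputs) finds no disagreement.
verdict: equivalent


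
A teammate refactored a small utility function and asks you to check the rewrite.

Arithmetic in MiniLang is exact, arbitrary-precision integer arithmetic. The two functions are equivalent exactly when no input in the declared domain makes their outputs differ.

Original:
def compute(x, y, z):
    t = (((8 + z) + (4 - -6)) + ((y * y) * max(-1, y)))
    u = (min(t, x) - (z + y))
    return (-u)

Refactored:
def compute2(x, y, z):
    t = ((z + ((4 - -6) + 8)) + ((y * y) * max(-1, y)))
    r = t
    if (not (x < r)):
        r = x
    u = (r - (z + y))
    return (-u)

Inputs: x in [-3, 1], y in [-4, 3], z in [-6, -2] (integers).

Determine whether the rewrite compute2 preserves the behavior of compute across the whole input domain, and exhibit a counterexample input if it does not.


The rewrite breaks on x=-3, y=-4, z=-6, where the results are -6 and -7.
compute: t = -4; u = 6; return -6
compute2: t = -4; r = -4; (not (x < r)) -> true; r = -3; u = 7; return -7
verdict: not equivalent; witness: x=-3, y=-4, z=-6


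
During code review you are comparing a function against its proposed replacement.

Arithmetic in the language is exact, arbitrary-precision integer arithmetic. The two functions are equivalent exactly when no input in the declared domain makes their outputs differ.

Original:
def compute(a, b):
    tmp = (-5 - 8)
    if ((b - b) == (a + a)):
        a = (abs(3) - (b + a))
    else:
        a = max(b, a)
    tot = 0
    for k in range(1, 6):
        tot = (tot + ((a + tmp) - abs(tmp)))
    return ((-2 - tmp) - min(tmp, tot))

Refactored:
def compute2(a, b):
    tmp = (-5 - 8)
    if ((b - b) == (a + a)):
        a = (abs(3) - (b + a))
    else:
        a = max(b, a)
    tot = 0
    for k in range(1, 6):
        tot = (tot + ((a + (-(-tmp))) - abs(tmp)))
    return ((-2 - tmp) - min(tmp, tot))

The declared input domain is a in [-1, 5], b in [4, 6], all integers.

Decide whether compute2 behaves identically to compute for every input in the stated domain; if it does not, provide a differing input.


Side by side, the visible changes include: same computation, different form.
Spot check at a=0, b=5 — compute: tmp := -13 | ((b - b) == (a + a)): true | a := -2 | tot := 0 | iter k=1: | tot := -28 | iter k=2: | tot := -56 | iter k=3: | tot := -84 | iter k=4: | tot := -112 | iter k=5: | tot := -140 | result 151. compute2: tmp := -13 | ((b - b) == (a + a)): true | a := -2 | tot := 0 | iter k=1: | tot := -28 | iter k=2: | tot := -56 | iter k=3: | tot := -84 | iter k=4: | tot := -112 | iter k=5: | tot := -140 | result 151. Both give 151.
Sweeping the whole domain (21 inputs) finds no disagreement.
verdict: equivalent


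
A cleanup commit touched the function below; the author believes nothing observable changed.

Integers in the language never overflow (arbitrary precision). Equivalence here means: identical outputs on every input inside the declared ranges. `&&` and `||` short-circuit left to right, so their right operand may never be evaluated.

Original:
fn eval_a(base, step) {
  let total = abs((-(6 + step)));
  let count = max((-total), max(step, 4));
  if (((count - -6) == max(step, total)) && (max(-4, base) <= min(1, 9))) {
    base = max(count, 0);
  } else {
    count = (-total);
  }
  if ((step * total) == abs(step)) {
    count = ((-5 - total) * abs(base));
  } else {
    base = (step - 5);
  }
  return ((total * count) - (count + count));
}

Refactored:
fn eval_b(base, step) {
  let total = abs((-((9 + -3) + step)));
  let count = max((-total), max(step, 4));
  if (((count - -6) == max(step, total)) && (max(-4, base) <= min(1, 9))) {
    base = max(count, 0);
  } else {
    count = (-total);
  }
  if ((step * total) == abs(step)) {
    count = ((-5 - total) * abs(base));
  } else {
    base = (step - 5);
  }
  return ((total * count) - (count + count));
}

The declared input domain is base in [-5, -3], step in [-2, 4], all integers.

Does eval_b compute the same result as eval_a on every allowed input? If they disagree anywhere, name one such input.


Differences: constant usage differs; and arithmetic usage differs — yet all 21 inputs agree.
verdict: equivalent


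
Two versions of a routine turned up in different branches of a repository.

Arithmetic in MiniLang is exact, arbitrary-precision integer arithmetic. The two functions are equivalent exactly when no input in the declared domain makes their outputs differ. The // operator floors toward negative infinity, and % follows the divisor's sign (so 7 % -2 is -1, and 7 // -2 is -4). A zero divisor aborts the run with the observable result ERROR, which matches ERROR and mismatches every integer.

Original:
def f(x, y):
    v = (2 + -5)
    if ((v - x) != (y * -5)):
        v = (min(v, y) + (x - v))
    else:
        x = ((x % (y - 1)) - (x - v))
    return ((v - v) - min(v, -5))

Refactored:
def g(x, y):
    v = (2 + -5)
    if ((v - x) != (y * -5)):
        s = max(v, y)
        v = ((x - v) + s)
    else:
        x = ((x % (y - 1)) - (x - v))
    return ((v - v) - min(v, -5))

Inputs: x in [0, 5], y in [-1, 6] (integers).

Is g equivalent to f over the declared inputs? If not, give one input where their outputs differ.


Equivalent. The one real change (`min(v, y)` became `max(v, y)`) has no effect anywhere in the declared ranges.
Every one of the 48 inputs gives matching results.
Spot check at x=1, y=2 — f: v = -3; ((v - x) != (y * -5)) -> true; v = 1; return 5. g: v = -3; ((v - x) != (y * -5)) -> true; s = 2; v = 6; return 5. Both give 5.
verdict: equivalent


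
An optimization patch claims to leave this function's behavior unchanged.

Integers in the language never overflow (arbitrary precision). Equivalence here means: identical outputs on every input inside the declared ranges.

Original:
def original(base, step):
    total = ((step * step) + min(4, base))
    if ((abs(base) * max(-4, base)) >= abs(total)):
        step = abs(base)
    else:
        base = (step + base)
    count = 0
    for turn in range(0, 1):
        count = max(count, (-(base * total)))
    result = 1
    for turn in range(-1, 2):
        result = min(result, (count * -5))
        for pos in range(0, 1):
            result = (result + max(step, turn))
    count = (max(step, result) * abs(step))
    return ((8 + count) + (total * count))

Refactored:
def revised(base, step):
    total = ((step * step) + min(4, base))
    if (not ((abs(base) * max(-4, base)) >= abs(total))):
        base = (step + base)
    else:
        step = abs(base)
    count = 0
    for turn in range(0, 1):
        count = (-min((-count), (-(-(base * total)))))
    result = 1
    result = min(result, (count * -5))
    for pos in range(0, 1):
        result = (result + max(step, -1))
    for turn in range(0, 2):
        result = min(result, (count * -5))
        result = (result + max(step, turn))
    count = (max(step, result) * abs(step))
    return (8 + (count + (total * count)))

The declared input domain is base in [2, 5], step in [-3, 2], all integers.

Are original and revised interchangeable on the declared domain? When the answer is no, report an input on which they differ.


The two versions differ — the changes include min/max/abs usage differs; and boolean connective usage differs; and arithmetic usage differs; and statement counts differ; and constant usage differs; and loop structure differs.
Spot check at base=5, step=-1 — original: total becomes 5; next ((abs(base) * max(-4, base)) >= abs(total)) evaluates to true; next step becomes 5; next count becomes 0; next at turn=0:; next count becomes 0; next result becomes 1; next at turn=-1:; next result becomes 0; next at pos=0:; next result becomes 5; next at turn=0:; next result becomes 0; next at pos=0:; next result becomes 5; next at turn=1:; next result becomes 0; next at pos=0:; next result becomes 5; next count becomes 25; next final value 158. revised: total becomes 5; next (not ((abs(base) * max(-4, base)) >= abs(total))) evaluates to false; next step becomes 5; next count becomes 0; next at turn=0:; next count becomes 0; next result becomes 1; next result becomes 0; next at pos=0:; next result becomes 5; next at turn=0:; next result becomes 0; next result becomes 5; next at turn=1:; next result becomes 0; next result becomes 5; next count becomes 25; next final value 158. Both give 158.
Sweeping the whole domain (24 inputs) finds no disagreement.
verdict: equivalent


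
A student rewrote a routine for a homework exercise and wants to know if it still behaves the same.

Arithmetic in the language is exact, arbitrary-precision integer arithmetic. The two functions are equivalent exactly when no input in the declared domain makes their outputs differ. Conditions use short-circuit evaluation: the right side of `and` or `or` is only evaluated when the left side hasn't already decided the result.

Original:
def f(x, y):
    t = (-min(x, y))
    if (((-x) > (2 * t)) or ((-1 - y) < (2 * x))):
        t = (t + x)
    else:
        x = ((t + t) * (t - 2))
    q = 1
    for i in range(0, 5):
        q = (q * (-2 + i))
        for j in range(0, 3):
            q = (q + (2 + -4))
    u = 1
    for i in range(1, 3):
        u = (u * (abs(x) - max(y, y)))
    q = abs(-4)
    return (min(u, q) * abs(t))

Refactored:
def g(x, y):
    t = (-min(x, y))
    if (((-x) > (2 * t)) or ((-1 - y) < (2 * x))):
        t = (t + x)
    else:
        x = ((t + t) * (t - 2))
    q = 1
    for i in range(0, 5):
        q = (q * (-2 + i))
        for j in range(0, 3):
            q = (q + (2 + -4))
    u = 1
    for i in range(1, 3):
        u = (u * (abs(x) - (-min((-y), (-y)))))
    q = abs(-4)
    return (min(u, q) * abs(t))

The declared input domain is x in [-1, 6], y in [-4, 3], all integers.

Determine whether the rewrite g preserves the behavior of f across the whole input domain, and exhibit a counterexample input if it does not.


Reading the diff, among the changes: min/max/abs usage differs.
Tracing x=5, y=-3: f: t := 3 | (((-x) > (2 * t)) or ((-1 - y) < (2 * x))): true | t := 8 | q := 1 | iter i=0: | q := -2 | iter j=0: | q := -4 | iter j=1: | q := -6 | iter j=2: | q := -8 | iter i=1: | q := 8 | iter j=0: | q := 6 | iter j=1: | q := 4 | iter j=2: | q := 2 | iter i=2: | q := 0 | iter j=0: | q := -2 | iter j=1: | q := -4 | iter j=2: | q := -6 | iter i=3: | q := -6 | iter j=0: | q := -8 | iter j=1: | q := -10 | iter j=2: | q := -12 | iter i=4: | q := -24 | iter j=0: | q := -26 | iter j=1: | q := -28 | iter j=2: | q := -30 | u := 1 | iter i=1: | u := 8 | iter i=2: | u := 64 | q := 4 | result 32 | g: t := 3 | (((-x) > (2 * t)) or ((-1 - y) < (2 * x))): true | t := 8 | q := 1 | iter i=0: | q := -2 | iter j=0: | q := -4 | iter j=1: | q := -6 | iter j=2: | q := -8 | iter i=1: | q := 8 | iter j=0: | q := 6 | iter j=1: | q := 4 | iter j=2: | q := 2 | iter i=2: | q := 0 | iter j=0: | q := -2 | iter j=1: | q := -4 | iter j=2: | q := -6 | iter i=3: | q := -6 | iter j=0: | q := -8 | iter j=1: | q := -10 | iter j=2: | q := -12 | iter i=4: | q := -24 | iter j=0: | q := -26 | iter j=1: | q := -28 | iter j=2: | q := -30 | u := 1 | iter i=1: | u := 8 | iter i=2: | u := 64 | q := 4 | result 32 — matching result 32.
An exhaustive pass over the 64 declared inputs shows identical outputs.
verdict: equivalent


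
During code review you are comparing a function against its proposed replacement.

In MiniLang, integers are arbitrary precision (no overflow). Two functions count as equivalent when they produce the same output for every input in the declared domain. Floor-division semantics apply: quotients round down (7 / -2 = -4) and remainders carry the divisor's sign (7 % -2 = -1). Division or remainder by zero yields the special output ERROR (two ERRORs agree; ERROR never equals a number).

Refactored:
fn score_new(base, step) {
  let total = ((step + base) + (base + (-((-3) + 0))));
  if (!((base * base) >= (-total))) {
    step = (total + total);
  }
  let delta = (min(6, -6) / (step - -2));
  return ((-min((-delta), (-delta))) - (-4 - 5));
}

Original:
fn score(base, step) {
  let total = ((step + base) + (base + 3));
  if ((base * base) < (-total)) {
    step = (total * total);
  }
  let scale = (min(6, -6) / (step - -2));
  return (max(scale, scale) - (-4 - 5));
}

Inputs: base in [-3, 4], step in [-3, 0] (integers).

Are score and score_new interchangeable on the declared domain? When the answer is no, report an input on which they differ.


These are not equivalent — on base=-1, step=-3 the outputs split (8 vs 12).
score: total = -2; ((base * base) < (-total)) -> true; step = 4; scale = -1; return 8
score_new: total = -2; (!((base * base) >= (-total))) -> true; step = -4; delta = 3; return 12
verdict: not equivalent; witness: base=-1, step=-3


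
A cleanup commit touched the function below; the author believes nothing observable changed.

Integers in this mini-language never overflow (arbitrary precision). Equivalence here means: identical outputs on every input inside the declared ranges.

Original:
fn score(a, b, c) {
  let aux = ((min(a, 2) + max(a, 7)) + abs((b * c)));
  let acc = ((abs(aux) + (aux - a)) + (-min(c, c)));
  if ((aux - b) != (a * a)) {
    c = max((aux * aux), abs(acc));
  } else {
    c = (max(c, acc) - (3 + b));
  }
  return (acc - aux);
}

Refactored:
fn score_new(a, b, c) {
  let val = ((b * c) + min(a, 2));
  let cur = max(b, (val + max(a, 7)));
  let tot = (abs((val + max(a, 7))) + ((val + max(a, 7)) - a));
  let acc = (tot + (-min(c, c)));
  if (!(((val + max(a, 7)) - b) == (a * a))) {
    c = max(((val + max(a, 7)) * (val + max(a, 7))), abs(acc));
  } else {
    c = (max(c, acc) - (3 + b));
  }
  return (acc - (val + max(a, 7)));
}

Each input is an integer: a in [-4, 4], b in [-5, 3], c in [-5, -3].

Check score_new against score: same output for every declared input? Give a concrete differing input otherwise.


The rewrite breaks on a=-4, b=1, c=-5, where the results are 17 and 11.
score: aux = 8; acc = 25; ((aux - b) != (a * a)) -> true; c = 64; return 17
score_new: val = -9; cur = 1; tot = 4; acc = 9; (!(((val + max(a, 7)) - b) == (a * a))) -> true; c = 9; return 11
verdict: not equivalent; witness: a=-4, b=1, c=-5


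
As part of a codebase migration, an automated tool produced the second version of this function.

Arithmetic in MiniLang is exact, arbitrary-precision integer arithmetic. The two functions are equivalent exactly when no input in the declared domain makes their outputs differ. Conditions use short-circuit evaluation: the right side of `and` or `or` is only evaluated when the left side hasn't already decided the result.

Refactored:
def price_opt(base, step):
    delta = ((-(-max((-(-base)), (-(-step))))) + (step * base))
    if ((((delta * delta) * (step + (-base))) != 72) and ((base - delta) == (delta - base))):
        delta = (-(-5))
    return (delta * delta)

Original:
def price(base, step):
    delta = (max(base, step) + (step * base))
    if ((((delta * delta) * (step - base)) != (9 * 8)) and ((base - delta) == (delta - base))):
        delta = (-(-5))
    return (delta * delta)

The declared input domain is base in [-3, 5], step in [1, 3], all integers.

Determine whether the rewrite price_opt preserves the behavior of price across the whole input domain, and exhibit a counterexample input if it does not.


This is a faithful refactor — arithmetic usage differs; also constant usage differs, but the computed results match everywhere.
One worked example (base=5, step=3) — price: delta=20, then ((((delta * delta) * (step - base)) != (9 * 8)) and ((base - delta) == (delta - base))) is false, then returns 400; price_opt: delta=20, then ((((delta * delta) * (step + (-base))) != 72) and ((base - delta) == (delta - base))) is false, then returns 400; agreement on 400.
Checked all 27 inputs in the declared domain: the outputs agree on every one.
verdict: equivalent


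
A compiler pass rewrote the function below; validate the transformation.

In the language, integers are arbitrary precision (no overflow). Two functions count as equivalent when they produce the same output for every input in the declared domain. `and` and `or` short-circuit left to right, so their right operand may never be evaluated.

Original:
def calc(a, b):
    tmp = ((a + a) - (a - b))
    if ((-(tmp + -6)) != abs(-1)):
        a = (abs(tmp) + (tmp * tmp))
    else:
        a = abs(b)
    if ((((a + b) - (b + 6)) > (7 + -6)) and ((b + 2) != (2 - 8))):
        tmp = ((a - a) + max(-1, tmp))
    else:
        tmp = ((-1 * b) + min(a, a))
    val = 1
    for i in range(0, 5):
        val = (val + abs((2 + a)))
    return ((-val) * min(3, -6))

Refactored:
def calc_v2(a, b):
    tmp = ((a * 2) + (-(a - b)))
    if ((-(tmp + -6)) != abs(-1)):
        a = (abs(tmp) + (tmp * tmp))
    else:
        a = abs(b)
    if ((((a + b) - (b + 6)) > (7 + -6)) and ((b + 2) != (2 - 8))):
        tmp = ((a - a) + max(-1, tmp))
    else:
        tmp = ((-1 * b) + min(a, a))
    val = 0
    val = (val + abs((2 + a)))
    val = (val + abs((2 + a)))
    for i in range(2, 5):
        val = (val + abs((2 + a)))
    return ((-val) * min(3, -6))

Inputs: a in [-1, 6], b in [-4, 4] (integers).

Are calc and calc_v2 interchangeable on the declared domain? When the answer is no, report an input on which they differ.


Evaluate both at a=-1, b=-4.
calc: tmp = -5; ((-(tmp + -6)) != abs(-1)) -> true; a = 30; ((((a + b) - (b + 6)) > (7 + -6)) and ((b + 2) != (2 - 8))) -> true; tmp = -1; val = 1; [i=0]; val = 33; [i=1]; val = 65; [i=2]; val = 97; [i=3]; val = 129; [i=4]; val = 161; return 966
calc_v2: tmp = -5; ((-(tmp + -6)) != abs(-1)) -> true; a = 30; ((((a + b) - (b + 6)) > (7 + -6)) and ((b + 2) != (2 - 8))) -> true; tmp = -1; val = 0; val = 32; val = 64; [i=2]; val = 96; [i=3]; val = 128; [i=4]; val = 160; return 960
966 and 960 differ, so these are not the same function on this domain.
verdict: not equivalent; witness: a=-1, b=-4


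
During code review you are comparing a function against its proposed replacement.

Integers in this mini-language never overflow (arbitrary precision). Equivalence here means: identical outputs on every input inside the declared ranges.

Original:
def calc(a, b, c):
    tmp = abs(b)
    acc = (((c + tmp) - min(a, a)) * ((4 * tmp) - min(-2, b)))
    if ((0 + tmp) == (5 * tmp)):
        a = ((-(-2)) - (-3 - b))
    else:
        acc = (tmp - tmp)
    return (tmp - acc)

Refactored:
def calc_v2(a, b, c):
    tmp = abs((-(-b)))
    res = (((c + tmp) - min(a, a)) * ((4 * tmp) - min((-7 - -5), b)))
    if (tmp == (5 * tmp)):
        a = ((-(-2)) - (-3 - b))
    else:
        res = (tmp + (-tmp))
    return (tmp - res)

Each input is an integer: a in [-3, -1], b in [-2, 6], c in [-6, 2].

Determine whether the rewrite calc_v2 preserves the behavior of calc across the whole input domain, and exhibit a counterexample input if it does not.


Side by side, the visible changes include: local variable names differ; also constant usage differs.
One worked example (a=-2, b=2, c=-4) — calc: tmp := 2 | acc := 0 | ((0 + tmp) == (5 * tmp)): false | acc := 0 | result 2; calc_v2: tmp := 2 | res := 0 | (tmp == (5 * tmp)): false | res := 0 | result 2; agreement on 2.
Checked all 243 inputs in the declared domain: the outputs agree on every one.
verdict: equivalent
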